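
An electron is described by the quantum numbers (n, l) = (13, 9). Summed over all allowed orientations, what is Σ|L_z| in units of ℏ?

m_l runs from −9 to 9, i.e. {-9, -8, -7, -6, -5, -4, -3, -2, -1, 0, 1, 2, 3, 4, 5, 6, 7, 8, 9}.
Σ|m_l| = l(l+1) = 90.

Σ|L_z| = 90 ℏ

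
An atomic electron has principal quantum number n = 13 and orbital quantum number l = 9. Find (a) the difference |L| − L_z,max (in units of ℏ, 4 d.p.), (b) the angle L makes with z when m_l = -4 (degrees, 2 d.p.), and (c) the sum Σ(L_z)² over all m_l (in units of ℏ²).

|L| − L_z,max = (3√10 − 9)ℏ ≈ 0.4868ℏ.
For m_l = -4: cos θ = -4/√90, θ ≈ 114.94°.
Σ m_l² = 570, so Σ(L_z)² = 570 ℏ².

|L|−L_z,max ≈ 0.4868ℏ; θ(m_l=-4) ≈ 114.94°; Σ(L_z)² = 570 ℏ²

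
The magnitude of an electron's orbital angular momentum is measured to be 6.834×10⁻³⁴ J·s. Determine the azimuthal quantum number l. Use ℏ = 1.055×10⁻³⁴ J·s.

In units of ℏ, |L| ≈ 6.478.
l(l+1) ≈ 6.478² ≈ 41.96, so l = 6.

l = 6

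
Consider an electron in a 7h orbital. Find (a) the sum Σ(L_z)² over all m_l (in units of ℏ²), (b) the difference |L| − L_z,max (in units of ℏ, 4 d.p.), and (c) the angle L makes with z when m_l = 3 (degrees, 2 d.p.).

For 7h, l = 5.
Σ m_l² = 110, so Σ(L_z)² = 110 ℏ².
|L| − L_z,max = (√30 − 5)ℏ ≈ 0.4772ℏ.
For m_l = 3: cos θ = 3/√30, θ ≈ 56.79°.

Σ(L_z)² = 110 ℏ²; |L|−L_z,max ≈ 0.4772ℏ; θ(m_l=3) ≈ 56.79°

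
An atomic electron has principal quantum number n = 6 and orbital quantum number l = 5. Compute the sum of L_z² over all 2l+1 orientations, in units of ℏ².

Σ(L_z)² = 110 ℏ²

m_l ∈ {-5, -4, -3, -2, -1, 0, 1, 2, 3, 4, 5}.
Σ m_l² = l(l+1)(2l+1)/3 = 5·6·11/3 = 110.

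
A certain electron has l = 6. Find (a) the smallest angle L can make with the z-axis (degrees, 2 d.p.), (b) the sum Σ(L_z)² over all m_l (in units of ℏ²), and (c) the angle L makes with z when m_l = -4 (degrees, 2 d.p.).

cos θ_min = 6/√42, so θ_min ≈ 22.21°.
Σ m_l² = 182, so Σ(L_z)² = 182 ℏ².
For m_l = -4: cos θ = -4/√42, θ ≈ 128.11°.

θ_min ≈ 22.21°; Σ(L_z)² = 182 ℏ²; θ(m_l=-4) ≈ 128.11°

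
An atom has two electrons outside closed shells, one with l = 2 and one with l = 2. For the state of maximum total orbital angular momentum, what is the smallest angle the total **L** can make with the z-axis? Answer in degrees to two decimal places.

θ_min ≈ 26.57°

Angular momentum addition gives L = |l₁ − l₂|, …, l₁ + l₂.
So L can be 0, 1, 2, 3, 4.
The maximum is L = 4, with |L_tot| = ℏ√(4·5) = 2√5 ℏ.
The minimum angle with z is arccos(4/√20) ≈ 26.57°.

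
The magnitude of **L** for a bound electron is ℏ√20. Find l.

(|L|/ℏ)² = l(l+1) = 20.
The positive root is l = 4.

l = 4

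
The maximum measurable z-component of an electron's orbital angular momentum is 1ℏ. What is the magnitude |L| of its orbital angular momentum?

|L| = √2 ℏ ≈ 1.414ℏ

The maximum L_z equals lℏ, giving l = 1.
Then |L| = ℏ√(1·2) = √2 ℏ.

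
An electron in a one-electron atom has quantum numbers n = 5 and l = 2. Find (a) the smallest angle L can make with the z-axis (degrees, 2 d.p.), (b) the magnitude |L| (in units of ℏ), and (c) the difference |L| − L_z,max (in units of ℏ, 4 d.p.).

θ_min ≈ 35.26°; |L| = √6 ℏ ≈ 2.449ℏ; |L|−L_z,max ≈ 0.4495ℏ

cos θ_min = 2/√6, so θ_min ≈ 35.26°.
|L| = ℏ√(2·3) = √6 ℏ ≈ 2.449ℏ.
|L| − L_z,max = (√6 − 2)ℏ ≈ 0.4495ℏ.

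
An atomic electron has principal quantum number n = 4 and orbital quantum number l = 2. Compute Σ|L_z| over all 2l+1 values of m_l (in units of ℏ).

Σ|L_z| = 6 ℏ

m_l runs from −2 to 2, i.e. {-2, -1, 0, 1, 2}.
Σ|m_l| = 2·2(2+1)/2 = 6.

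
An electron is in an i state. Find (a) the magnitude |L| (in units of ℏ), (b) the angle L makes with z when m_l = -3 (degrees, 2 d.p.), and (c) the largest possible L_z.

An i state has l = 6.
|L| = ℏ√(6·7) = √42 ℏ ≈ 6.481ℏ.
For m_l = -3: cos θ = -3/√42, θ ≈ 117.58°.
L_z,max = lℏ = 6ℏ.

|L| = √42 ℏ ≈ 6.481ℏ; θ(m_l=-3) ≈ 117.58°; L_z,max = 6ℏ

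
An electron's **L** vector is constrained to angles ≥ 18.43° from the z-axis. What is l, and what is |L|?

l = 9, |L| = 3√10 ℏ ≈ 9.487ℏ

cos²θ_min = l/(l+1) = 0.9001.
Thus l = 0.9001/(1 − 0.9001) ≈ 9.
Then |L| = ℏ√(9·10) = 3√10 ℏ.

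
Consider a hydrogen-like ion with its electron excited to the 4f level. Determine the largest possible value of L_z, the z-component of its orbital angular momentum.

The 4f level has l = 3.
L_z = m_l ℏ with m_l ∈ {−3, …, 3}; the maximum is m_l = 3.

L_z,max = 3ℏ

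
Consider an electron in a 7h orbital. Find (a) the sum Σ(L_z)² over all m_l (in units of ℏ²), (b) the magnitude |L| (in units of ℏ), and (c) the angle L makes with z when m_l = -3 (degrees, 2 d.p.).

For 7h, l = 5.
Σ m_l² = 110, so Σ(L_z)² = 110 ℏ².
|L| = ℏ√(5·6) = √30 ℏ ≈ 5.477ℏ.
For m_l = -3: cos θ = -3/√30, θ ≈ 123.21°.

Σ(L_z)² = 110 ℏ²; |L| = √30 ℏ ≈ 5.477ℏ; θ(m_l=-3) ≈ 123.21°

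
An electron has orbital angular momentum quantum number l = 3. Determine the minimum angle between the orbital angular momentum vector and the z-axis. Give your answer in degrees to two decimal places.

|L| = √(l(l+1)) ℏ = 2√3 ℏ.
The smallest angle corresponds to the largest L_z, i.e. m_l = l = 3, giving L_z = 3ℏ.
cos θ_min = 3/√12, so θ_min ≈ 30.00°.

θ_min ≈ 30.00°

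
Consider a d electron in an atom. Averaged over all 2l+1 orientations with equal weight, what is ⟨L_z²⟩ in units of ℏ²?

⟨L_z²⟩ = 2 ℏ²

A d state has l = 2.
m_l ∈ {-2, -1, 0, 1, 2}.
⟨L_z²⟩ = ℏ²·l(l+1)/3 = 2ℏ².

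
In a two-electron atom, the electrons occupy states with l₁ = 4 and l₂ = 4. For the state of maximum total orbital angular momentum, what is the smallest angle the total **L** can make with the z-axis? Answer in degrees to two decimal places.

θ_min ≈ 19.47°

L runs from |4 − 4| = 0 to 4 + 4 = 8.
L ∈ {0, 1, 2, 3, 4, 5, 6, 7, 8}.
The maximum is L = 8, with |L_tot| = ℏ√(8·9) = 6√2 ℏ.
The minimum angle with z is arccos(8/√72) ≈ 19.47°.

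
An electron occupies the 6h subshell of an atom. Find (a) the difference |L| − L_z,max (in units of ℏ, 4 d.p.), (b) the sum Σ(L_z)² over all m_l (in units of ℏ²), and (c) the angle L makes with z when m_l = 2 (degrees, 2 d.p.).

|L|−L_z,max ≈ 0.4772ℏ; Σ(L_z)² = 110 ℏ²; θ(m_l=2) ≈ 68.58°

The 6h subshell has l = 5.
|L| − L_z,max = (√30 − 5)ℏ ≈ 0.4772ℏ.
Σ m_l² = 110, so Σ(L_z)² = 110 ℏ².
For m_l = 2: cos θ = 2/√30, θ ≈ 68.58°.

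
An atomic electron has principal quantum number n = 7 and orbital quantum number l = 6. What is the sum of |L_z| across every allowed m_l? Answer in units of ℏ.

Σ|L_z| = 42 ℏ

m_l runs from −6 to 6, i.e. {-6, -5, -4, -3, -2, -1, 0, 1, 2, 3, 4, 5, 6}.
Σ|m_l| = 2·6(6+1)/2 = 42.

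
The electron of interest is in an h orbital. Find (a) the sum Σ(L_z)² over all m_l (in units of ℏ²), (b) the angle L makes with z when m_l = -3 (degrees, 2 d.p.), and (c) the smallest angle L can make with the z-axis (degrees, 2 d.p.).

For an h orbital, l = 5.
Σ m_l² = 110, so Σ(L_z)² = 110 ℏ².
For m_l = -3: cos θ = -3/√30, θ ≈ 123.21°.
cos θ_min = 5/√30, so θ_min ≈ 24.09°.

Σ(L_z)² = 110 ℏ²; θ(m_l=-3) ≈ 123.21°; θ_min ≈ 24.09°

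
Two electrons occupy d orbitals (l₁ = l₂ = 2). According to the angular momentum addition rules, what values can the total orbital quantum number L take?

L runs from |2 − 2| = 0 to 2 + 2 = 4.
So L can be 0, 1, 2, 3, 4.

L = 0, 1, 2, 3, 4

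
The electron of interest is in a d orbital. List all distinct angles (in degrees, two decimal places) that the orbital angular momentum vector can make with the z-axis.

θ ∈ {35.26°, 65.91°, 90.00°, 114.09°, 144.74°}

A d state has l = 2.
|L| = ℏ√(l(l+1)) = √6 ℏ.
cos θ = m_l/√6 for each m_l ∈ {-2, -1, 0, 1, 2}.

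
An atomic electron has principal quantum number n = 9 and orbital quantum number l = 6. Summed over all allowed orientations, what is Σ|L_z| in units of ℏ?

Σ|L_z| = 42 ℏ

m_l ∈ {-6, -5, -4, -3, -2, -1, 0, 1, 2, 3, 4, 5, 6}.
Σ|m_l| = 2(1+2+…+6) = 42.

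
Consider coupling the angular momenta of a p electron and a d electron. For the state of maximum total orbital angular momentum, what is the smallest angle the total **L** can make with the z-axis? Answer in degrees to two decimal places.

The total orbital quantum number L ranges from |l₁ − l₂| to l₁ + l₂ in integer steps.
L ∈ {1, 2, 3}.
The maximum is L = 3, with |L_tot| = ℏ√(3·4) = 2√3 ℏ.
The minimum angle with z is arccos(3/√12) ≈ 30.00°.

θ_min ≈ 30.00°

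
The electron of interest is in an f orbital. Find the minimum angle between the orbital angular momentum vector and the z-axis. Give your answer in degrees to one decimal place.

For an f orbital, l = 3.
|L| = ℏ√(l(l+1)) = 2√3 ℏ.
The smallest angle corresponds to the largest L_z, i.e. m_l = l = 3, giving L_z = 3ℏ.
cos θ_min = 3/√12, so θ_min ≈ 30.0°.

θ_min ≈ 30.0°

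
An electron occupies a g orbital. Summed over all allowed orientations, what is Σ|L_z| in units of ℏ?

Σ|L_z| = 20 ℏ

The letter g corresponds to l = 4.
m_l ∈ {-4, -3, -2, -1, 0, 1, 2, 3, 4}.
Σ|m_l| = 2·4(4+1)/2 = 20.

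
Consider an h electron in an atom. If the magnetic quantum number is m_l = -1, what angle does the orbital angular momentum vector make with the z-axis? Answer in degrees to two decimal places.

θ ≈ 100.52°

An h state has l = 5.
|L| = √(l(l+1)) ℏ = √30 ℏ.
L_z = m_l ℏ = −1ℏ.
cos θ = L_z/|L| = -1/√30, so θ ≈ 100.52°.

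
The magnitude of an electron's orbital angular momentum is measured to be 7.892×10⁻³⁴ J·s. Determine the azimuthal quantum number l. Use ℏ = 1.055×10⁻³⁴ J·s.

|L|/ℏ = (7.892×10⁻³⁴)/(1.055×10⁻³⁴) ≈ 7.481.
Set l(l+1) = 55.96; the integer solution is l = 7.

l = 7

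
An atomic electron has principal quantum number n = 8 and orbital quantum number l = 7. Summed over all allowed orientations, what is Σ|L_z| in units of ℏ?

Σ|L_z| = 56 ℏ

m_l ∈ {-7, -6, -5, -4, -3, -2, -1, 0, 1, 2, 3, 4, 5, 6, 7}.
Σ|m_l| = l(l+1) = 56.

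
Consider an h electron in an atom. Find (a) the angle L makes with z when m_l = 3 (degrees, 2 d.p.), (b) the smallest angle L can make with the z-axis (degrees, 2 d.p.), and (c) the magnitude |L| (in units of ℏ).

θ(m_l=3) ≈ 56.79°; θ_min ≈ 24.09°; |L| = √30 ℏ ≈ 5.477ℏ

H corresponds to l = 5.
For m_l = 3: cos θ = 3/√30, θ ≈ 56.79°.
cos θ_min = 5/√30, so θ_min ≈ 24.09°.
|L| = ℏ√(5·6) = √30 ℏ ≈ 5.477ℏ.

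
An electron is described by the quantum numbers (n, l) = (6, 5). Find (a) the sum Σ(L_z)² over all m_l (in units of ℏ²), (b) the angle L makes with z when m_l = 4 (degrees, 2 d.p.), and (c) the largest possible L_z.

Σ(L_z)² = 110 ℏ²; θ(m_l=4) ≈ 43.09°; L_z,max = 5ℏ

Σ m_l² = 110, so Σ(L_z)² = 110 ℏ².
For m_l = 4: cos θ = 4/√30, θ ≈ 43.09°.
L_z,max = lℏ = 5ℏ.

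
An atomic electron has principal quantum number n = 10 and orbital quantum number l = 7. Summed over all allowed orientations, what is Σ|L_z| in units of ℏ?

m_l ∈ {-7, -6, -5, -4, -3, -2, -1, 0, 1, 2, 3, 4, 5, 6, 7}.
Σ|m_l| = 2(1+2+…+7) = 56.

Σ|L_z| = 56 ℏ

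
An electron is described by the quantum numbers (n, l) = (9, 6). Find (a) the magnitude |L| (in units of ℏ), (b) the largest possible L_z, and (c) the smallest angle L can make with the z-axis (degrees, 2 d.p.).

|L| = √42 ℏ ≈ 6.481ℏ; L_z,max = 6ℏ; θ_min ≈ 22.21°

|L| = ℏ√(6·7) = √42 ℏ ≈ 6.481ℏ.
L_z,max = lℏ = 6ℏ.
cos θ_min = 6/√42, so θ_min ≈ 22.21°.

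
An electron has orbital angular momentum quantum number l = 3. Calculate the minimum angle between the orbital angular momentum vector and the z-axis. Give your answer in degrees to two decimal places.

θ_min ≈ 30.00°

|L| = √(l(l+1)) ℏ = 2√3 ℏ.
The smallest angle corresponds to the largest L_z, i.e. m_l = l = 3, giving L_z = 3ℏ.
cos θ_min = 3/√12, so θ_min ≈ 30.00°.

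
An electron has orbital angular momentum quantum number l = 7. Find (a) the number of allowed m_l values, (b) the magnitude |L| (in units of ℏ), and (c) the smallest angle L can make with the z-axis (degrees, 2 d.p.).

There are 2l+1 = 15 values of m_l.
|L| = ℏ√(7·8) = 2√14 ℏ ≈ 7.483ℏ.
cos θ_min = 7/√56, so θ_min ≈ 20.70°.

15 values; |L| = 2√14 ℏ ≈ 7.483ℏ; θ_min ≈ 20.70°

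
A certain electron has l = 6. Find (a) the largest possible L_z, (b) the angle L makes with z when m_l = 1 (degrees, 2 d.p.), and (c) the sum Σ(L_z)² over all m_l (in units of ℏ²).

L_z,max = lℏ = 6ℏ.
For m_l = 1: cos θ = 1/√42, θ ≈ 81.12°.
Σ m_l² = 182, so Σ(L_z)² = 182 ℏ².

L_z,max = 6ℏ; θ(m_l=1) ≈ 81.12°; Σ(L_z)² = 182 ℏ²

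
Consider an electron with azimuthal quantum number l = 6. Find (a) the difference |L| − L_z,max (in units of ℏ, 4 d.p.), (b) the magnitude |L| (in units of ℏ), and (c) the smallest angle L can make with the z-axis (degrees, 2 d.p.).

|L|−L_z,max ≈ 0.4807ℏ; |L| = √42 ℏ ≈ 6.481ℏ; θ_min ≈ 22.21°

|L| − L_z,max = (√42 − 6)ℏ ≈ 0.4807ℏ.
|L| = ℏ√(6·7) = √42 ℏ ≈ 6.481ℏ.
cos θ_min = 6/√42, so θ_min ≈ 22.21°.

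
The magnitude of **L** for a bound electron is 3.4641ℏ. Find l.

|L| = ℏ√(l(l+1)), so l(l+1) = 12.
The positive root is l = 3.

l = 3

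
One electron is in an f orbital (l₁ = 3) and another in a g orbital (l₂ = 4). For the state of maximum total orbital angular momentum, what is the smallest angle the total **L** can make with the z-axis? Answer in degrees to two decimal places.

θ_min ≈ 20.70°

By the triangle rule, |l₁ − l₂| ≤ L ≤ l₁ + l₂.
So L can be 1, 2, 3, 4, 5, 6, 7.
The maximum is L = 7, with |L_tot| = ℏ√(7·8) = 2√14 ℏ.
The minimum angle with z is arccos(7/√56) ≈ 20.70°.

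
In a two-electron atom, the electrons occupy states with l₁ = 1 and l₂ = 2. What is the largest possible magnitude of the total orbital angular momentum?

L runs from |1 − 2| = 1 to 1 + 2 = 3.
Allowed values: L = 1, 2, 3.
The largest magnitude corresponds to L = 3: |L_tot| = ℏ√(3·4) = 2√3 ℏ.

|L_tot|_max = 2√3 ℏ ≈ 3.464ℏ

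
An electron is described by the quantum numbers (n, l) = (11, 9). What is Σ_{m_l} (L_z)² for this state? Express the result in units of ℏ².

m_l runs from −9 to 9, i.e. {-9, -8, -7, -6, -5, -4, -3, -2, -1, 0, 1, 2, 3, 4, 5, 6, 7, 8, 9}.
Summing m² from −9 to 9: Σ m_l² = 570.

Σ(L_z)² = 570 ℏ²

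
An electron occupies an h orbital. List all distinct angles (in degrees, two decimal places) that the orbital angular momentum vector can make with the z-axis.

θ ∈ {24.09°, 43.09°, 56.79°, 68.58°, 79.48°, 90.00°, 100.52°, 111.42°, 123.21°, 136.91°, 155.91°}

For an h orbital, l = 5.
|L| = √(l(l+1)) ℏ = √30 ℏ.
cos θ = m_l/√30 for each m_l ∈ {-5, -4, -3, -2, -1, 0, 1, 2, 3, 4, 5}.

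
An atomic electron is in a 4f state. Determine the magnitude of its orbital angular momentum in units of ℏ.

For 4f, l = 3.
|L| = ℏ√(l(l+1)) = ℏ√(3·4) = 2√3 ℏ

|L| = 2√3 ℏ ≈ 3.464ℏ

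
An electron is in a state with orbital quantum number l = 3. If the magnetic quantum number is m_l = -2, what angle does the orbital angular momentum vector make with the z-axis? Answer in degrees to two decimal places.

θ ≈ 125.26°

|L| = √(l(l+1)) ℏ = 2√3 ℏ.
L_z = m_l ℏ = −2ℏ.
cos θ = L_z/|L| = -2/√12, so θ ≈ 125.26°.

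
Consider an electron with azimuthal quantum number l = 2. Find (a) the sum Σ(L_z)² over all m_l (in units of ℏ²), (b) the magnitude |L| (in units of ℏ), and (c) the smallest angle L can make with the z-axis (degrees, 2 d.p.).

Σ(L_z)² = 10 ℏ²; |L| = √6 ℏ ≈ 2.449ℏ; θ_min ≈ 35.26°

Σ m_l² = 10, so Σ(L_z)² = 10 ℏ².
|L| = ℏ√(2·3) = √6 ℏ ≈ 2.449ℏ.
cos θ_min = 2/√6, so θ_min ≈ 35.26°.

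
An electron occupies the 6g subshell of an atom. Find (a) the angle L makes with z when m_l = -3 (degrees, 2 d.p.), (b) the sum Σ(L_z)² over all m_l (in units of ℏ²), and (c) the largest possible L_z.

θ(m_l=-3) ≈ 132.13°; Σ(L_z)² = 60 ℏ²; L_z,max = 4ℏ

6g means n = 6, l = 4.
For m_l = -3: cos θ = -3/√20, θ ≈ 132.13°.
Σ m_l² = 60, so Σ(L_z)² = 60 ℏ².
L_z,max = lℏ = 4ℏ.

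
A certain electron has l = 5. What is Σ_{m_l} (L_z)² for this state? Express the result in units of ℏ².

Σ(L_z)² = 110 ℏ²

m_l ∈ {-5, -4, -3, -2, -1, 0, 1, 2, 3, 4, 5}.
Summing m² from −5 to 5: Σ m_l² = 110.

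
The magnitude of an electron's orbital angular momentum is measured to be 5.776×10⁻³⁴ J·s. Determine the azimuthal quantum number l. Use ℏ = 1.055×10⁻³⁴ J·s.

In units of ℏ, |L| ≈ 5.475.
Set l(l+1) = 29.97; the integer solution is l = 5.

l = 5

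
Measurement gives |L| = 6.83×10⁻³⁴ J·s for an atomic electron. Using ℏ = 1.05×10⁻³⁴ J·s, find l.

Dividing by ℏ: |L|/ℏ ≈ 6.505.
l(l+1) ≈ 6.505² ≈ 42.31, so l = 6.

l = 6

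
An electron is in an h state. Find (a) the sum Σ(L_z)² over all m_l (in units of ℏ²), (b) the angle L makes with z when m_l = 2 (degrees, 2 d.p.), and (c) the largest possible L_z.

An h state has l = 5.
Σ m_l² = 110, so Σ(L_z)² = 110 ℏ².
For m_l = 2: cos θ = 2/√30, θ ≈ 68.58°.
L_z,max = lℏ = 5ℏ.

Σ(L_z)² = 110 ℏ²; θ(m_l=2) ≈ 68.58°; L_z,max = 5ℏ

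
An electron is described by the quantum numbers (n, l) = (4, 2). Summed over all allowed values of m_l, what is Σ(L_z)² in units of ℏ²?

Σ(L_z)² = 10 ℏ²

The allowed m_l values are -2, -1, 0, 1, 2.
Σ m_l² = 2·(1 + 4) = 10.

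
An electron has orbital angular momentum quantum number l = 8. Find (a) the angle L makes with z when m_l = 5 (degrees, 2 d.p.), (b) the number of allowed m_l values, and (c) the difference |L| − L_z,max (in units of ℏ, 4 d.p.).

θ(m_l=5) ≈ 53.90°; 17 values; |L|−L_z,max ≈ 0.4853ℏ

For m_l = 5: cos θ = 5/√72, θ ≈ 53.90°.
There are 2l+1 = 17 values of m_l.
|L| − L_z,max = (6√2 − 8)ℏ ≈ 0.4853ℏ.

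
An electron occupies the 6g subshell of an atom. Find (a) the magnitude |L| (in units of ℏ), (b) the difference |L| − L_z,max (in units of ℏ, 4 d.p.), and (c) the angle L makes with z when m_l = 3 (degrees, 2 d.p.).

|L| = 2√5 ℏ ≈ 4.472ℏ; |L|−L_z,max ≈ 0.4721ℏ; θ(m_l=3) ≈ 47.87°

The 6g subshell has l = 4.
|L| = ℏ√(4·5) = 2√5 ℏ ≈ 4.472ℏ.
|L| − L_z,max = (2√5 − 4)ℏ ≈ 0.4721ℏ.
For m_l = 3: cos θ = 3/√20, θ ≈ 47.87°.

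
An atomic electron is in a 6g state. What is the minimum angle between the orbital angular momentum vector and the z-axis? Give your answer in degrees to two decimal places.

The 6g subshell has l = 4.
|L| = ℏ√(l(l+1)) = 2√5 ℏ.
The smallest angle corresponds to the largest L_z, i.e. m_l = l = 4, giving L_z = 4ℏ.
cos θ_min = 4/√20, so θ_min ≈ 26.57°.

θ_min ≈ 26.57°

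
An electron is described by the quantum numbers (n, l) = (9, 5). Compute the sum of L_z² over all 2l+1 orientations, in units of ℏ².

Σ(L_z)² = 110 ℏ²

m_l ∈ {-5, -4, -3, -2, -1, 0, 1, 2, 3, 4, 5}.
Σ m_l² = l(l+1)(2l+1)/3 = 5·6·11/3 = 110.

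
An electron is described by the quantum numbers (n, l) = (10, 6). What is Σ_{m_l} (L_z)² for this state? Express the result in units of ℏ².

Σ(L_z)² = 182 ℏ²

m_l ∈ {-6, -5, -4, -3, -2, -1, 0, 1, 2, 3, 4, 5, 6}.
Σ m_l² = l(l+1)(2l+1)/3 = 6·7·13/3 = 182.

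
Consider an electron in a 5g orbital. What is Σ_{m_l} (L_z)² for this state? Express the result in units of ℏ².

The 5g subshell has l = 4.
m_l runs from −4 to 4, i.e. {-4, -3, -2, -1, 0, 1, 2, 3, 4}.
Summing m² from −4 to 4: Σ m_l² = 60.

Σ(L_z)² = 60 ℏ²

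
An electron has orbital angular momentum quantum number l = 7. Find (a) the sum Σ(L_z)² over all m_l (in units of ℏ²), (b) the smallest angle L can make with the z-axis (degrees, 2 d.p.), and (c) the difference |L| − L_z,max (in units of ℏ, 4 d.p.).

Σ m_l² = 280, so Σ(L_z)² = 280 ℏ².
cos θ_min = 7/√56, so θ_min ≈ 20.70°.
|L| − L_z,max = (2√14 − 7)ℏ ≈ 0.4833ℏ.

Σ(L_z)² = 280 ℏ²; θ_min ≈ 20.70°; |L|−L_z,max ≈ 0.4833ℏ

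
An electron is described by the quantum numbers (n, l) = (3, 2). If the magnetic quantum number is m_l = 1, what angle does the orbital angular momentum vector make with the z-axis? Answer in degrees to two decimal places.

θ ≈ 65.91°

|L|² = l(l+1)ℏ² = 6ℏ², so |L| = √6 ℏ.
L_z = m_l ℏ = 1ℏ.
cos θ = L_z/|L| = 1/√6, so θ ≈ 65.91°.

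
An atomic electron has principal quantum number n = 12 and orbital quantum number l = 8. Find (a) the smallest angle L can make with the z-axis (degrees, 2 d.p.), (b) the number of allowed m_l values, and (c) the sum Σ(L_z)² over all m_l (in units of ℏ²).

cos θ_min = 8/√72, so θ_min ≈ 19.47°.
There are 2l+1 = 17 values of m_l.
Σ m_l² = 408, so Σ(L_z)² = 408 ℏ².

θ_min ≈ 19.47°; 17 values; Σ(L_z)² = 408 ℏ²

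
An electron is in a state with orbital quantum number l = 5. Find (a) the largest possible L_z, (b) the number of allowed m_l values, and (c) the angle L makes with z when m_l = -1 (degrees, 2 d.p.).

L_z,max = lℏ = 5ℏ.
There are 2l+1 = 11 values of m_l.
For m_l = -1: cos θ = -1/√30, θ ≈ 100.52°.

L_z,max = 5ℏ; 11 values; θ(m_l=-1) ≈ 100.52°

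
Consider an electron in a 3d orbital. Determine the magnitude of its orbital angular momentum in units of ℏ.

|L| = √6 ℏ ≈ 2.449ℏ

The 3d subshell has l = 2.
|L| = ℏ√(l(l+1)) = ℏ√(2·3) = √6 ℏ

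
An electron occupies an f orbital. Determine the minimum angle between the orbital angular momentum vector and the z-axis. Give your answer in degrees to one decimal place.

An f state has l = 3.
|L| = √(l(l+1)) ℏ = 2√3 ℏ.
The smallest angle corresponds to the largest L_z, i.e. m_l = l = 3, giving L_z = 3ℏ.
cos θ_min = 3/√12, so θ_min ≈ 30.0°.

θ_min ≈ 30.0°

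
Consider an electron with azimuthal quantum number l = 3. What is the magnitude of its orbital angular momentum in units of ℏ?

|L| = 2√3 ℏ ≈ 3.464ℏ

|L| = ℏ√(l(l+1)) = ℏ√(3·4) = 2√3 ℏ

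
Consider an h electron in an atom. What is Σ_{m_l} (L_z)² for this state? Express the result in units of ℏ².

An h state has l = 5.
m_l ∈ {-5, -4, -3, -2, -1, 0, 1, 2, 3, 4, 5}.
Σ m_l² = l(l+1)(2l+1)/3 = 5·6·11/3 = 110.

Σ(L_z)² = 110 ℏ²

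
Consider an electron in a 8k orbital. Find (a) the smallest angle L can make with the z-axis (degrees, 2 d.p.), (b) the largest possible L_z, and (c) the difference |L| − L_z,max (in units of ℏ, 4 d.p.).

θ_min ≈ 20.70°; L_z,max = 7ℏ; |L|−L_z,max ≈ 0.4833ℏ

8k means n = 8, l = 7.
cos θ_min = 7/√56, so θ_min ≈ 20.70°.
L_z,max = lℏ = 7ℏ.
|L| − L_z,max = (2√14 − 7)ℏ ≈ 0.4833ℏ.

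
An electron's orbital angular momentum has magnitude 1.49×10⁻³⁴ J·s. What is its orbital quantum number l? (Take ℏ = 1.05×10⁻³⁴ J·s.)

l = 1

In units of ℏ, |L| ≈ 1.419.
l(l+1) ≈ 1.419² ≈ 2.01, so l = 1.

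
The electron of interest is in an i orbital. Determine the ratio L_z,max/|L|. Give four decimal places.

L_z,max/|L| = 0.9258

I corresponds to l = 6.
|L| = √42 ℏ ≈ 6.4807ℏ, while L_z,max = lℏ = 6ℏ.
L_z,max/|L| = 6/√42 = 0.9258.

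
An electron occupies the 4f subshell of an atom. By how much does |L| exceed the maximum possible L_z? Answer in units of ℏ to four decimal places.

For 4f, l = 3.
|L| = 2√3 ℏ ≈ 3.4641ℏ, while L_z,max = lℏ = 3ℏ.
The difference is (2√3 − 3)ℏ ≈ 0.4641ℏ.

|L| − L_z,max ≈ 0.4641ℏ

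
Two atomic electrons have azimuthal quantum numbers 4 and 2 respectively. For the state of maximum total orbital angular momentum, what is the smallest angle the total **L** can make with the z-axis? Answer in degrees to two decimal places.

Angular momentum addition gives L = |l₁ − l₂|, …, l₁ + l₂.
So L can be 2, 3, 4, 5, 6.
The maximum is L = 6, with |L_tot| = ℏ√(6·7) = √42 ℏ.
The minimum angle with z is arccos(6/√42) ≈ 22.21°.

θ_min ≈ 22.21°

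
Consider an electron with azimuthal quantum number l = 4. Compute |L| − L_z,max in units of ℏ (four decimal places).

|L| = 2√5 ℏ ≈ 4.4721ℏ, while L_z,max = lℏ = 4ℏ.
The difference is (2√5 − 4)ℏ ≈ 0.4721ℏ.

|L| − L_z,max ≈ 0.4721ℏ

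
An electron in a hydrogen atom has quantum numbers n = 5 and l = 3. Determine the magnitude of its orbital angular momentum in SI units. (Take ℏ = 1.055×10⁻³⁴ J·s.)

|L| = 3.655×10⁻³⁴ J·s

|L| = ℏ√(l(l+1)) = ℏ√(3·4) = 2√3 ℏ
Numerically, |L| = 3.464 × (1.055×10⁻³⁴ J·s) = 3.655×10⁻³⁴ J·s.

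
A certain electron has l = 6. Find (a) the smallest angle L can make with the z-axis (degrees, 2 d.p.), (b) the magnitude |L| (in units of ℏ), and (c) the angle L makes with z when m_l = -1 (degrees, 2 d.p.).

cos θ_min = 6/√42, so θ_min ≈ 22.21°.
|L| = ℏ√(6·7) = √42 ℏ ≈ 6.481ℏ.
For m_l = -1: cos θ = -1/√42, θ ≈ 98.88°.

θ_min ≈ 22.21°; |L| = √42 ℏ ≈ 6.481ℏ; θ(m_l=-1) ≈ 98.88°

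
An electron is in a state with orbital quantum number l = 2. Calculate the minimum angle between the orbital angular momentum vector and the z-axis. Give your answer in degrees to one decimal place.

θ_min ≈ 35.3°

|L| = ℏ√(l(l+1)) = √6 ℏ.
The smallest angle corresponds to the largest L_z, i.e. m_l = l = 2, giving L_z = 2ℏ.
cos θ_min = 2/√6, so θ_min ≈ 35.3°.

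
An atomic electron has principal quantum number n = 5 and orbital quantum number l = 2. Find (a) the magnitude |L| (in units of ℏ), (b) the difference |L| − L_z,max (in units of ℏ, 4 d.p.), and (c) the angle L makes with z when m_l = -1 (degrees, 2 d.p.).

|L| = √6 ℏ ≈ 2.449ℏ; |L|−L_z,max ≈ 0.4495ℏ; θ(m_l=-1) ≈ 114.09°

|L| = ℏ√(2·3) = √6 ℏ ≈ 2.449ℏ.
|L| − L_z,max = (√6 − 2)ℏ ≈ 0.4495ℏ.
For m_l = -1: cos θ = -1/√6, θ ≈ 114.09°.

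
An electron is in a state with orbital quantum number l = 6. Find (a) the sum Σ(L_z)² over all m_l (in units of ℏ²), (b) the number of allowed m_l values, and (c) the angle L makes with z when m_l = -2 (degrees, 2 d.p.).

Σ(L_z)² = 182 ℏ²; 13 values; θ(m_l=-2) ≈ 107.98°

Σ m_l² = 182, so Σ(L_z)² = 182 ℏ².
There are 2l+1 = 13 values of m_l.
For m_l = -2: cos θ = -2/√42, θ ≈ 107.98°.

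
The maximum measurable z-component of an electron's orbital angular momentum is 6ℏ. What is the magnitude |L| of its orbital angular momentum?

Since max m_l = l, l = 6.
|L| = ℏ√(l(l+1)) = √42 ℏ.

|L| = √42 ℏ ≈ 6.481ℏ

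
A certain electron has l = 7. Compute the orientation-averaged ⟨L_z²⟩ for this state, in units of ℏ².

m_l runs from −7 to 7, i.e. {-7, -6, -5, -4, -3, -2, -1, 0, 1, 2, 3, 4, 5, 6, 7}.
Average of L_z² over 15 states: 280/15 ℏ² = 18.67 ℏ².

⟨L_z²⟩ = 18.67 ℏ²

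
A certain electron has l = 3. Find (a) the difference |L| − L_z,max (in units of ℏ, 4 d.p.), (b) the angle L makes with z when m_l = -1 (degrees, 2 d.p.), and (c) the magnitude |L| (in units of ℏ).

|L|−L_z,max ≈ 0.4641ℏ; θ(m_l=-1) ≈ 106.78°; |L| = 2√3 ℏ ≈ 3.464ℏ

|L| − L_z,max = (2√3 − 3)ℏ ≈ 0.4641ℏ.
For m_l = -1: cos θ = -1/√12, θ ≈ 106.78°.
|L| = ℏ√(3·4) = 2√3 ℏ ≈ 3.464ℏ.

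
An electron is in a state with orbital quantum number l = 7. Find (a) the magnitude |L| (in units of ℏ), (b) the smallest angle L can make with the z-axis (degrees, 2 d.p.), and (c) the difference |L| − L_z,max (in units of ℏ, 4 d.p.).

|L| = 2√14 ℏ ≈ 7.483ℏ; θ_min ≈ 20.70°; |L|−L_z,max ≈ 0.4833ℏ

|L| = ℏ√(7·8) = 2√14 ℏ ≈ 7.483ℏ.
cos θ_min = 7/√56, so θ_min ≈ 20.70°.
|L| − L_z,max = (2√14 − 7)ℏ ≈ 0.4833ℏ.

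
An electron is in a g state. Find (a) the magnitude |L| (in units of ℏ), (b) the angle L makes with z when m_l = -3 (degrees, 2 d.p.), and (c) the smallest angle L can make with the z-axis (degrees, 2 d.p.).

A g state has l = 4.
|L| = ℏ√(4·5) = 2√5 ℏ ≈ 4.472ℏ.
For m_l = -3: cos θ = -3/√20, θ ≈ 132.13°.
cos θ_min = 4/√20, so θ_min ≈ 26.57°.

|L| = 2√5 ℏ ≈ 4.472ℏ; θ(m_l=-3) ≈ 132.13°; θ_min ≈ 26.57°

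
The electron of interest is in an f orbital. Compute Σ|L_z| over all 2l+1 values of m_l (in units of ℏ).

Σ|L_z| = 12 ℏ

For an f orbital, l = 3.
m_l runs from −3 to 3, i.e. {-3, -2, -1, 0, 1, 2, 3}.
Σ|m_l| = 2(1+2+…+3) = 12.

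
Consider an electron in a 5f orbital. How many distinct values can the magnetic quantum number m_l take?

7

The 5f subshell has l = 3.
The number of m_l values is 2l + 1 = 2·3 + 1 = 7.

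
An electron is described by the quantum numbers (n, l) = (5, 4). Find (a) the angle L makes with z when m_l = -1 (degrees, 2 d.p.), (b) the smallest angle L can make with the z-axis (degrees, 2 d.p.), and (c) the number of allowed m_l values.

For m_l = -1: cos θ = -1/√20, θ ≈ 102.92°.
cos θ_min = 4/√20, so θ_min ≈ 26.57°.
There are 2l+1 = 9 values of m_l.

θ(m_l=-1) ≈ 102.92°; θ_min ≈ 26.57°; 9 values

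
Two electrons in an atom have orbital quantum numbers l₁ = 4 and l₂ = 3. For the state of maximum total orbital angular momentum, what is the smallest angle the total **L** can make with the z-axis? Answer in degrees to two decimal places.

L runs from |4 − 3| = 1 to 4 + 3 = 7.
L ∈ {1, 2, 3, 4, 5, 6, 7}.
The maximum is L = 7, with |L_tot| = ℏ√(7·8) = 2√14 ℏ.
The minimum angle with z is arccos(7/√56) ≈ 20.70°.

θ_min ≈ 20.70°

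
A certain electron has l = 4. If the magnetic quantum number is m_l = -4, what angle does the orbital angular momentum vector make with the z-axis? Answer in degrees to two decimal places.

θ ≈ 153.43°

|L| = ℏ√(l(l+1)) = 2√5 ℏ.
L_z = m_l ℏ = −4ℏ.
cos θ = L_z/|L| = -4/√20, so θ ≈ 153.43°.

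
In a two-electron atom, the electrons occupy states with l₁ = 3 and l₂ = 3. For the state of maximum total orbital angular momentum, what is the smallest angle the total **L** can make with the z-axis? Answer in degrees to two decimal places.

The total orbital quantum number L ranges from |l₁ − l₂| to l₁ + l₂ in integer steps.
So L can be 0, 1, 2, 3, 4, 5, 6.
The maximum is L = 6, with |L_tot| = ℏ√(6·7) = √42 ℏ.
The minimum angle with z is arccos(6/√42) ≈ 22.21°.

θ_min ≈ 22.21°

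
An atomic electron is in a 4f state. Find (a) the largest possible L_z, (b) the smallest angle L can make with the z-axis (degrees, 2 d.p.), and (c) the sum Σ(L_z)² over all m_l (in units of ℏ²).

L_z,max = 3ℏ; θ_min ≈ 30.00°; Σ(L_z)² = 28 ℏ²

The 4f subshell has l = 3.
L_z,max = lℏ = 3ℏ.
cos θ_min = 3/√12, so θ_min ≈ 30.00°.
Σ m_l² = 28, so Σ(L_z)² = 28 ℏ².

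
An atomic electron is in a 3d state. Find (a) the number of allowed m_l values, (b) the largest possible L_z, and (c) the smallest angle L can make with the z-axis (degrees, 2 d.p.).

For 3d, l = 2.
There are 2l+1 = 5 values of m_l.
L_z,max = lℏ = 2ℏ.
cos θ_min = 2/√6, so θ_min ≈ 35.26°.

5 values; L_z,max = 2ℏ; θ_min ≈ 35.26°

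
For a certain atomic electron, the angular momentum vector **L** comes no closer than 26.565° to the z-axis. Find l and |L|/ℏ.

l = 4, |L| = 2√5 ℏ ≈ 4.472ℏ

cos θ_min = l/√(l(l+1)) = √(l/(l+1)), so l/(l+1) = cos²(26.565°) = 0.8000.
Thus l = 0.8000/(1 − 0.8000) ≈ 4.
Then |L| = ℏ√(4·5) = 2√5 ℏ.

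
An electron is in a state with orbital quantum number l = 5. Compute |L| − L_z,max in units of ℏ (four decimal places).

|L| − L_z,max ≈ 0.4772ℏ

|L| = √30 ℏ ≈ 5.4772ℏ, while L_z,max = lℏ = 5ℏ.
The difference is (√30 − 5)ℏ ≈ 0.4772ℏ.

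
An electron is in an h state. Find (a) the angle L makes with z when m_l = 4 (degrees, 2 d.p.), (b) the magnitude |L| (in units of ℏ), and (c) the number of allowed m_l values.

An h state has l = 5.
For m_l = 4: cos θ = 4/√30, θ ≈ 43.09°.
|L| = ℏ√(5·6) = √30 ℏ ≈ 5.477ℏ.
There are 2l+1 = 11 values of m_l.

θ(m_l=4) ≈ 43.09°; |L| = √30 ℏ ≈ 5.477ℏ; 11 values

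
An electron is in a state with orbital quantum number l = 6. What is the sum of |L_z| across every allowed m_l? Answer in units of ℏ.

Σ|L_z| = 42 ℏ

The allowed m_l values are -6, -5, -4, -3, -2, -1, 0, 1, 2, 3, 4, 5, 6.
Σ|m_l| = 2·6(6+1)/2 = 42.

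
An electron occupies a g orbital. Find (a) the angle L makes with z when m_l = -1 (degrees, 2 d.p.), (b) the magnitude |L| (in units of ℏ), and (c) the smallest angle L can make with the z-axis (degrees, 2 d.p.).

For a g orbital, l = 4.
For m_l = -1: cos θ = -1/√20, θ ≈ 102.92°.
|L| = ℏ√(4·5) = 2√5 ℏ ≈ 4.472ℏ.
cos θ_min = 4/√20, so θ_min ≈ 26.57°.

θ(m_l=-1) ≈ 102.92°; |L| = 2√5 ℏ ≈ 4.472ℏ; θ_min ≈ 26.57°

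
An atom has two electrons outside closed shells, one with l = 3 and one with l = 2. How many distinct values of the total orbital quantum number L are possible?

5

By the triangle rule, |l₁ − l₂| ≤ L ≤ l₁ + l₂.
Allowed values: L = 1, 2, 3, 4, 5.
That is 5 values.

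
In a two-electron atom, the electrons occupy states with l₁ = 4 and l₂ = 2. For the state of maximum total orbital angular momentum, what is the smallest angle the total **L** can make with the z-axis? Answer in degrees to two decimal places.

Angular momentum addition gives L = |l₁ − l₂|, …, l₁ + l₂.
L ∈ {2, 3, 4, 5, 6}.
The maximum is L = 6, with |L_tot| = ℏ√(6·7) = √42 ℏ.
The minimum angle with z is arccos(6/√42) ≈ 22.21°.

θ_min ≈ 22.21°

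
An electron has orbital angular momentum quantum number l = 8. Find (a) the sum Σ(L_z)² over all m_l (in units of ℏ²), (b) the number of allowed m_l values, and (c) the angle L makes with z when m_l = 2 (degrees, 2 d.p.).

Σ m_l² = 408, so Σ(L_z)² = 408 ℏ².
There are 2l+1 = 17 values of m_l.
For m_l = 2: cos θ = 2/√72, θ ≈ 76.37°.

Σ(L_z)² = 408 ℏ²; 17 values; θ(m_l=2) ≈ 76.37°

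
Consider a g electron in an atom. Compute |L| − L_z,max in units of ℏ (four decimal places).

A g state has l = 4.
|L| = 2√5 ℏ ≈ 4.4721ℏ, while L_z,max = lℏ = 4ℏ.
The difference is (2√5 − 4)ℏ ≈ 0.4721ℏ.

|L| − L_z,max ≈ 0.4721ℏ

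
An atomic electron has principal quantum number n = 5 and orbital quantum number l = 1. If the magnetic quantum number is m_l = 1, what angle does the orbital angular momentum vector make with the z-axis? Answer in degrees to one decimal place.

|L|² = l(l+1)ℏ² = 2ℏ², so |L| = √2 ℏ.
L_z = m_l ℏ = 1ℏ.
cos θ = L_z/|L| = 1/√2, so θ ≈ 45.0°.

θ ≈ 45.0°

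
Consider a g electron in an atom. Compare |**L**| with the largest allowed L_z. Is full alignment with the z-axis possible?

For a g orbital, l = 4.
|L| = 2√5 ℏ ≈ 4.4721ℏ, while L_z,max = lℏ = 4ℏ.
Since |L| > L_z,max, the vector can never point exactly along z; the closest it comes is θ_min = arccos(4/√20) ≈ 26.6°.

No: L_z,max = 4ℏ < |L| = 2√5 ℏ ≈ 4.472ℏ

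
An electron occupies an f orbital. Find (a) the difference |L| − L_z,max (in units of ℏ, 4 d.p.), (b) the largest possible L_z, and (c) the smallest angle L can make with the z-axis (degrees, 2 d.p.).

|L|−L_z,max ≈ 0.4641ℏ; L_z,max = 3ℏ; θ_min ≈ 30.00°

For an f orbital, l = 3.
|L| − L_z,max = (2√3 − 3)ℏ ≈ 0.4641ℏ.
L_z,max = lℏ = 3ℏ.
cos θ_min = 3/√12, so θ_min ≈ 30.00°.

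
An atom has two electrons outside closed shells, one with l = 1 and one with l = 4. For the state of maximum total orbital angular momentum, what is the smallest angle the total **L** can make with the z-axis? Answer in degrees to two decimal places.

The total orbital quantum number L ranges from |l₁ − l₂| to l₁ + l₂ in integer steps.
Allowed values: L = 3, 4, 5.
The maximum is L = 5, with |L_tot| = ℏ√(5·6) = √30 ℏ.
The minimum angle with z is arccos(5/√30) ≈ 24.09°.

θ_min ≈ 24.09°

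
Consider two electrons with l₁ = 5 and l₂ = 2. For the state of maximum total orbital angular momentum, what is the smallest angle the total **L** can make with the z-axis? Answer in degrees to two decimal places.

L runs from |5 − 2| = 3 to 5 + 2 = 7.
L ∈ {3, 4, 5, 6, 7}.
The maximum is L = 7, with |L_tot| = ℏ√(7·8) = 2√14 ℏ.
The minimum angle with z is arccos(7/√56) ≈ 20.70°.

θ_min ≈ 20.70°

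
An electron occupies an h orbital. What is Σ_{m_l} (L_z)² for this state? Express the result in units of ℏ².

Σ(L_z)² = 110 ℏ²

For an h orbital, l = 5.
The allowed m_l values are -5, -4, -3, -2, -1, 0, 1, 2, 3, 4, 5.
Σ m_l² = l(l+1)(2l+1)/3 = 5·6·11/3 = 110.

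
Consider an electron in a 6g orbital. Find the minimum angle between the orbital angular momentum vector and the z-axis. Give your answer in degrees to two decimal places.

The 6g subshell has l = 4.
|L| = ℏ√(l(l+1)) = 2√5 ℏ.
The smallest angle corresponds to the largest L_z, i.e. m_l = l = 4, giving L_z = 4ℏ.
cos θ_min = 4/√20, so θ_min ≈ 26.57°.

θ_min ≈ 26.57°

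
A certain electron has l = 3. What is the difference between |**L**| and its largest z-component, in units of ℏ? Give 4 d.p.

|L| − L_z,max ≈ 0.4641ℏ

|L| = 2√3 ℏ ≈ 3.4641ℏ, while L_z,max = lℏ = 3ℏ.
The difference is (2√3 − 3)ℏ ≈ 0.4641ℏ.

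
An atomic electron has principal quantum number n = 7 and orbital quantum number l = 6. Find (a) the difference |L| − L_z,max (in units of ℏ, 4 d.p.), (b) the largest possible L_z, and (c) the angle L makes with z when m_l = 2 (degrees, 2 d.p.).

|L|−L_z,max ≈ 0.4807ℏ; L_z,max = 6ℏ; θ(m_l=2) ≈ 72.02°

|L| − L_z,max = (√42 − 6)ℏ ≈ 0.4807ℏ.
L_z,max = lℏ = 6ℏ.
For m_l = 2: cos θ = 2/√42, θ ≈ 72.02°.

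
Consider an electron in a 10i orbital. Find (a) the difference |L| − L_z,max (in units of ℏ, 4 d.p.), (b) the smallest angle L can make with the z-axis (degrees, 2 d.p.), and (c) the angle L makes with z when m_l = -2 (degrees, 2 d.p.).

|L|−L_z,max ≈ 0.4807ℏ; θ_min ≈ 22.21°; θ(m_l=-2) ≈ 107.98°

10i means n = 10, l = 6.
|L| − L_z,max = (√42 − 6)ℏ ≈ 0.4807ℏ.
cos θ_min = 6/√42, so θ_min ≈ 22.21°.
For m_l = -2: cos θ = -2/√42, θ ≈ 107.98°.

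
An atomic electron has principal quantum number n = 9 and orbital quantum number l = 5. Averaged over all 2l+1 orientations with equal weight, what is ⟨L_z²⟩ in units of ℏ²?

⟨L_z²⟩ = 10 ℏ²

The allowed m_l values are -5, -4, -3, -2, -1, 0, 1, 2, 3, 4, 5.
Average of L_z² over 11 states: 110/11 ℏ² = 10 ℏ².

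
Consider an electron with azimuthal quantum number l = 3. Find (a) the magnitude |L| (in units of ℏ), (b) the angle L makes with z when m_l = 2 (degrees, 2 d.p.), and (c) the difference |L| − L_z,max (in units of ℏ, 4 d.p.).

|L| = ℏ√(3·4) = 2√3 ℏ ≈ 3.464ℏ.
For m_l = 2: cos θ = 2/√12, θ ≈ 54.74°.
|L| − L_z,max = (2√3 − 3)ℏ ≈ 0.4641ℏ.

|L| = 2√3 ℏ ≈ 3.464ℏ; θ(m_l=2) ≈ 54.74°; |L|−L_z,max ≈ 0.4641ℏ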